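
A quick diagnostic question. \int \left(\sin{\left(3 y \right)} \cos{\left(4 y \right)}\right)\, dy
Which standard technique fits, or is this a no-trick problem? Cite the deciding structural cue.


Method: a trigonometric identity — \sin{\left(3 y \right)} \cos{\left(4 y \right)} is a beat pattern — rewrite the product as a sum of single-frequency waves before integrating.


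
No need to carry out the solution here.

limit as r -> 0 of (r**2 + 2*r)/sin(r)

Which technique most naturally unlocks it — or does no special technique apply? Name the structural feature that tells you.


Diagnosis: l'Hôpital's rule (0/0) — substituting 0 gives 0 over 0; differentiate top and bottom once and re-evaluate. Known elementary limits would finish this too — the rule just bypasses the case analysis.


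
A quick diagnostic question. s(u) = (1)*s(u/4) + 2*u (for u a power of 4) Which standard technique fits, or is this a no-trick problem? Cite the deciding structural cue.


Verdict: the master substitution — the recursive call is at index u/4 rather than a shift, a divide-and-conquer shape — substituting u = 4^m linearizes it.


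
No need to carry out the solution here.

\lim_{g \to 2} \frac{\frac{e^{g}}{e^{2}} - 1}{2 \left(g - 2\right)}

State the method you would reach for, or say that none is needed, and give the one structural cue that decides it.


Diagnosis: l'Hôpital's rule (0/0) — both numerator and denominator vanish at 2: the genuine 0/0 indeterminate that l'Hôpital exists for. The standard small-argument limits would also carry it; the rule is the systematic route.


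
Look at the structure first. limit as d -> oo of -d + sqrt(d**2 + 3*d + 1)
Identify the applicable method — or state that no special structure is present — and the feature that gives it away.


Best approach: conjugate multiplication — this difference gives up after one conjugate multiplication — the radical structure cancels against its conjugate.


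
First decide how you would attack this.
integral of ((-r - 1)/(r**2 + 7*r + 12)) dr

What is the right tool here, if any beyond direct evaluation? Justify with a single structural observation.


Diagnosis: partial fractions — break r**2 + 7*r + 12 into its roots and the integral splits into logarithm-sized bites.


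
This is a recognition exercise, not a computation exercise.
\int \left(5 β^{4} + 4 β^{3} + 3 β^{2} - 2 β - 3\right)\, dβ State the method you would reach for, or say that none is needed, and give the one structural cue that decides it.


Method: no special technique — every term is a constant multiple of a power of β; term-wise power-rule integration needs no preliminary transformation.


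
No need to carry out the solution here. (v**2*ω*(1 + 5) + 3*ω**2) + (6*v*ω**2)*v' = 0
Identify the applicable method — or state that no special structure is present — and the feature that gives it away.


Method: the exact-equation method — equality of cross partials is the green light — assemble the potential function term by term.


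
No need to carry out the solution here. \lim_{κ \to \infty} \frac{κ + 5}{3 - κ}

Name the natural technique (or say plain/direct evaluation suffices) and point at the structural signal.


Best approach: dominant-term comparison — divide by the highest power of κ present: lower-order terms vanish and the dominant ratio remains. l'Hôpital's at-infinity variant applies to the expression viewed as a single quotient; the leading-term comparison is the direct route.


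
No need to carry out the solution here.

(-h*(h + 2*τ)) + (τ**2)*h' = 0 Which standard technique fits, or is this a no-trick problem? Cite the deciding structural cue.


Best approach: the homogeneous substitution — the slope's numerator and denominator have matching total degree, so it depends only on h/τ and the ratio substitution collapses it. This doubles as a Bernoulli equation in the unknown as written; the homogeneous route needs no setup at all.


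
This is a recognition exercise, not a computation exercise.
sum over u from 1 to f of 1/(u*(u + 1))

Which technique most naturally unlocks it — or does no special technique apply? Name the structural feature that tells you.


Verdict: telescoping — after splitting 1/(u*(u + 1)) into partial fractions, the pieces are shifted copies of one function and cancel telescopically.


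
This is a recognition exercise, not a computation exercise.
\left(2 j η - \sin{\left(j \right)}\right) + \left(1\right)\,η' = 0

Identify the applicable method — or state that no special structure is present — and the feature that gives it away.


Verdict: a linear integrating factor — η appears only to the first power with coefficient 2 j — the classic integrating-factor setup.


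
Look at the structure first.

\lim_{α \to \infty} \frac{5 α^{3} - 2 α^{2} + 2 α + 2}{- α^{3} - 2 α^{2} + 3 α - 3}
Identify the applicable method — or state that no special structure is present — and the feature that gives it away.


Verdict: dominant-term comparison — at large α only the top-degree terms survive; compare the leading terms and the limit falls out. l'Hôpital's at-infinity variant applies to the expression viewed as a single quotient; the leading-term comparison is the direct route.


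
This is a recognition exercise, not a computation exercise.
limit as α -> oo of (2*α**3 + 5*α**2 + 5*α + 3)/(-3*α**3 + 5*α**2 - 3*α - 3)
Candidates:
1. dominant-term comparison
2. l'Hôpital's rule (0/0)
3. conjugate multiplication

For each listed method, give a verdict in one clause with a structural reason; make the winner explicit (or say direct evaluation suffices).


Method: dominant-term comparison — divide by the highest power of α present: lower-order terms vanish and the dominant ratio remains.
- dominant-term comparison — applies; the problem has the shape this method handles.
- l'Hôpital's rule (0/0) — viewed as a single quotient this runs to ∞/∞, not the 0/0 clash this candidate addresses; an at-infinity variant of the rule would resolve it, but comparing leading growth reads the answer without differentiating.
- conjugate multiplication — no difference of divergent radicals appears, so rationalizing has nothing to cancel.


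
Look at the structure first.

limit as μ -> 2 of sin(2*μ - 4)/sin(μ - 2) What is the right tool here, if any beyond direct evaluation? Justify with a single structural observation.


Technique: l'Hôpital's rule (0/0) — both numerator and denominator vanish at 2: the genuine 0/0 indeterminate that l'Hôpital exists for. A first-order expansion at the point is an equally standard path; the rule packages it.


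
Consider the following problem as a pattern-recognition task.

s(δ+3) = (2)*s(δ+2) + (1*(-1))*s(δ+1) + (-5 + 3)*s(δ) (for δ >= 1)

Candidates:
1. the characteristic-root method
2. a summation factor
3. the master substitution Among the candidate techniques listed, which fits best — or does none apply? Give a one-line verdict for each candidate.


Best approach: the characteristic-root method — this is the constant-coefficient homogeneous case — the whole solution in δ reduces to a polynomial's roots.
- the characteristic-root method: applicable, and directly so.
- a summation factor — a summation factor telescopes one-step recursions; this one carries higher-order memory.
- the master substitution — no fixed divisor shrinks the index between calls.


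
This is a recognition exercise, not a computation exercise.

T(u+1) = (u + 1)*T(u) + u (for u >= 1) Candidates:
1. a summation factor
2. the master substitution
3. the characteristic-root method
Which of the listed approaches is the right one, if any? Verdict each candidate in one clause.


Technique: a summation factor — it is first-order linear but the coefficient u + 1 depends on the index, so multiply through by a summation factor to telescope it.
- a summation factor: applicable, and directly so.
- the master substitution — the recursive argument is a shift of the index, not a fixed fraction of it.
- the characteristic-root method: an index-dependent weight blocks the pure exponential ansatz.


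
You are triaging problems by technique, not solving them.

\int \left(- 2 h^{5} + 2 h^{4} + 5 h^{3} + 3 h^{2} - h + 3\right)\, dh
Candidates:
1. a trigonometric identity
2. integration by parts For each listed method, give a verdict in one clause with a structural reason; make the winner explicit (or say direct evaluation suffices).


Diagnosis: no special technique — nothing composite, nothing rational, nothing trigonometric — each constant-multiple power of h integrates by the power rule alone.
- a trigonometric identity — there is no trigonometric structure at all — the integrand carries no sine or cosine to rewrite.
- integration by parts: parts would only shuffle a directly integrable integrand.


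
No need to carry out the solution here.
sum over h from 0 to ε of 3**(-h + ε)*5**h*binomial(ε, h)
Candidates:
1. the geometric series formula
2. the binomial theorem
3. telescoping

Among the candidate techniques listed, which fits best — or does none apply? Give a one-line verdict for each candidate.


Technique: the binomial theorem — binomial(ε, h) weighting matched powers of 5 and 3 is the expanded form of (5 + 3)^ε — fold it back up.
- the geometric series formula: the term-to-term ratio drifts with the index — the one thing the geometric formula cannot absorb.
- the binomial theorem: applies; the problem has the shape this method handles.
- telescoping: the terms as presented offer no neighboring cancellation — a telescoping rewrite may exist, but the displayed structure does not hand one over.


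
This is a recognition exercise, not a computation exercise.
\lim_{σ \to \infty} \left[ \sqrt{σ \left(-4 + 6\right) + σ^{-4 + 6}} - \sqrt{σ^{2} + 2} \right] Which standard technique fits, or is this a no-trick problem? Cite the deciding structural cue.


Technique: conjugate multiplication — neither \sqrt{σ \left(-4 + 6\right) + σ^{-4 + 6}} nor \sqrt{σ^{2} + 2} converges alone, so rewrite their difference as a conjugate-rationalized quotient first.


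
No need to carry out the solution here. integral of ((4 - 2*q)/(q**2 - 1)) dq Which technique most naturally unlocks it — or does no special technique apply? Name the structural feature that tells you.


Method: partial fractions — the factorization of q**2 - 1 is the whole battle; after it, each term is a table integral.


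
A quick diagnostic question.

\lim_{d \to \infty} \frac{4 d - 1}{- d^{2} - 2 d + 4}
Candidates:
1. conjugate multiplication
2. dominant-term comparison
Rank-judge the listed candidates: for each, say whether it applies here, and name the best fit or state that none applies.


Method: dominant-term comparison — at large d only the top-degree terms survive; compare the leading terms and the limit falls out.
- conjugate multiplication: there are no radicals in tension whose conjugate would simplify matters.
- dominant-term comparison: yes, a natural case for it.


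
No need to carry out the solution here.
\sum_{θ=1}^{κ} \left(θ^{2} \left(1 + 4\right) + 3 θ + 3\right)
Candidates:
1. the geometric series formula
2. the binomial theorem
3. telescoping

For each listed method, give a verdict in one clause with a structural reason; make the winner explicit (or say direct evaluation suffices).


Best approach: no special technique — this is bookkeeping, not technique: standard formulas for sums of constant-multiple powers of θ apply termwise.
- the geometric series formula — consecutive terms are not related by a fixed multiplier.
- the binomial theorem: there is no pair of bases whose matched powers would reassemble into a single binomial power.
- telescoping — writing out consecutive terms as given produces no pairwise cancellation.


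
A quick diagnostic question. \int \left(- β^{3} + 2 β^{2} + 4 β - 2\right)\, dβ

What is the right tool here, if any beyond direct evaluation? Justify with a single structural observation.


Diagnosis: no special technique — a term-by-term power-rule job in β; no substitution or rearrangement earns its keep here.


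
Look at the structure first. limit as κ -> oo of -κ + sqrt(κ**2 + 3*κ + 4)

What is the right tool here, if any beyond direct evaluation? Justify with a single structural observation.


Verdict: conjugate multiplication — divergence minus divergence hides a finite answer — expose it by pairing sqrt(κ**2 + 3*κ + 4) - κ with its conjugate.


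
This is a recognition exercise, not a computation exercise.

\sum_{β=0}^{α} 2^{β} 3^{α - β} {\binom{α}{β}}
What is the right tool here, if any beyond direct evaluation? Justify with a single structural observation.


Diagnosis: the binomial theorem — the summand is term β of a binomial expansion in 2 and 3; the whole sum is a single power.


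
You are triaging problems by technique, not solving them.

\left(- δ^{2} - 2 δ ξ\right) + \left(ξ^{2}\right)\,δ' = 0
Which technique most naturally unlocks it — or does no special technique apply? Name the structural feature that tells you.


Technique: the homogeneous substitution — the slope's numerator and denominator have matching total degree, so it depends only on δ/ξ and the ratio substitution collapses it. A Bernoulli substitution is a fair alternative on this equation directly; the homogeneous reading takes it as given.


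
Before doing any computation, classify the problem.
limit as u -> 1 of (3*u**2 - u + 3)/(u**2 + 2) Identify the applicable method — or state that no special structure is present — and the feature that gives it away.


Method: no special technique — the expression is continuous at 1 — substitute and evaluate; no indeterminate form appears.


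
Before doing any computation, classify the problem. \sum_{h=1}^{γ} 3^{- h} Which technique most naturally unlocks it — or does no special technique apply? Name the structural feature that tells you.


Method: the geometric series formula — consecutive terms stand in a fixed index-free ratio — the geometric sum formula closes it.


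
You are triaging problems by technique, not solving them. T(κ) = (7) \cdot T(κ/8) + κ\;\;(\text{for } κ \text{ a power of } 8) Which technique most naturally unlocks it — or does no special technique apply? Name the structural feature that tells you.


Best approach: the master substitution — the argument shrinks by the factor 8, so measure the index on a logarithmic scale and the recursion becomes a shift.


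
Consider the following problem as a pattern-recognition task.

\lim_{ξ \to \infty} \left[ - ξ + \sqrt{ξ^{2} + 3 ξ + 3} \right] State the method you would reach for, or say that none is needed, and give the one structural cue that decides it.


Method: conjugate multiplication — the ∞ − ∞ radical form is the exact trigger for the conjugate maneuver.


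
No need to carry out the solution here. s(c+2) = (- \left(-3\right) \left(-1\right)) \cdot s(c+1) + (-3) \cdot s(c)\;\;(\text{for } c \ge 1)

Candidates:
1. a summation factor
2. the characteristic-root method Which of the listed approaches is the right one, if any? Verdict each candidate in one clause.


Verdict: the characteristic-root method — because shifting c leaves the equation's coefficients unchanged, exponential trials reduce it to algebra.
- a summation factor: the recurrence reaches back more than one step, outside the first-order family a summation factor normalizes.
- the characteristic-root method: yes, a natural case for it.


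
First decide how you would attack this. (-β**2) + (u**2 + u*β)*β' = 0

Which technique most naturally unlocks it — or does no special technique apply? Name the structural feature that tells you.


Method: the homogeneous substitution — the slope is degree-zero homogeneous: the ratio substitution v = β/u collapses it. Suitably rearranged — at times with the variables' roles exchanged — this doubles as a Bernoulli equation; the homogeneous reading needs no such setup.


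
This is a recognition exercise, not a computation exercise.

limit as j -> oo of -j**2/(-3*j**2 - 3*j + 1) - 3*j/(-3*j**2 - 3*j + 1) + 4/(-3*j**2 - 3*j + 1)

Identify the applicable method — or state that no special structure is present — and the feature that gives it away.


Verdict: dominant-term comparison — at large j only the top-degree terms survive; compare the leading terms and the limit falls out. As a single quotient, the ∞/∞ shape would yield to repeated differentiation as well — the growth comparison gets there in one look.


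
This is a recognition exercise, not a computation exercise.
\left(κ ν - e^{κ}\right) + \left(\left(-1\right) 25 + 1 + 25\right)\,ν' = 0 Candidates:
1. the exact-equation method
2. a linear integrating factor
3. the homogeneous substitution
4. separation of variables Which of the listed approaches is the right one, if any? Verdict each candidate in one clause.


Best approach: a linear integrating factor — linear in the unknown with genuine forcing: multiply through by the exponential of the integrated coefficient and the left side closes into one derivative.
- the exact-equation method: no potential function has this form as its differential, as written.
- a linear integrating factor — yes — fits the structure here.
- the homogeneous substitution: the slope is not a function of the ratio of the variables alone.
- separation of variables — no division isolates the independent variable from the unknown.


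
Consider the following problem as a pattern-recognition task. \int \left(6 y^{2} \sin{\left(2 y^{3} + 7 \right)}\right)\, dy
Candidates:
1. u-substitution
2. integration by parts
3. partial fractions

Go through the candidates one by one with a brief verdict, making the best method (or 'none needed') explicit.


Diagnosis: u-substitution — the only nontrivial dependence routes through 2 y^{3} + 7, whose derivative supplies the leftover factor up to a constant multiple — u = 2 y^{3} + 7 flattens it.
- u-substitution — applies; the problem has the shape this method handles.
- integration by parts: the non-polynomial partner is not one of the parts kernels — exp, sine, or cosine with a degree-1 argument, or a logarithm.
- partial fractions — there is no rational-function structure to decompose.


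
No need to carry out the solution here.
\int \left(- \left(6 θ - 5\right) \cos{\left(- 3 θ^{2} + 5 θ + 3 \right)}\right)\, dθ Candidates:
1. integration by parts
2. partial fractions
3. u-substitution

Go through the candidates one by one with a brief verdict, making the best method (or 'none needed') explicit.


Diagnosis: u-substitution — the only nontrivial dependence routes through - 3 θ^{2} + 5 θ + 3, whose derivative supplies the leftover factor up to a constant multiple — u = - 3 θ^{2} + 5 θ + 3 flattens it.
- integration by parts: the non-polynomial partner is not one of the parts kernels — exp, sine, or cosine with a degree-1 argument, or a logarithm.
- partial fractions — there is no rational-function structure to decompose.
- u-substitution: yes, a natural case for it.


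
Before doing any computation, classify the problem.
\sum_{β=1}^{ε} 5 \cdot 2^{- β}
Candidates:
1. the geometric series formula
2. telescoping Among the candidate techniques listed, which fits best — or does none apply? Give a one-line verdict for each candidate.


Best approach: the geometric series formula — consecutive terms stand in a fixed index-free ratio — the geometric sum formula closes it.
- the geometric series formula — applies; the problem has the shape this method handles.
- telescoping — neither a shifted-difference shape nor integer-spaced poles are present.


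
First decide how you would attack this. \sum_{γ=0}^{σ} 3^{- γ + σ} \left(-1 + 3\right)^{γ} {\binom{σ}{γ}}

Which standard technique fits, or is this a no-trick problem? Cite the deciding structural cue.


Method: the binomial theorem — terms weighting {\binom{σ}{γ}} against matched powers of (-1 + 3) and 3 reassemble into ((-1 + 3) + 3)^σ by the binomial theorem.


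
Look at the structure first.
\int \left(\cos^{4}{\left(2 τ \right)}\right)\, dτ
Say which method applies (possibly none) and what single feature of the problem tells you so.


Verdict: a trigonometric identity — the even trigonometric power \cos^{4}{\left(2 τ \right)} reduces by a double-angle identity before any integration is attempted.


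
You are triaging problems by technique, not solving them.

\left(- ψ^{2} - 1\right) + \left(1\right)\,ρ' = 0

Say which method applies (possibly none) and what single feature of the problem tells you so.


Verdict: no special technique — with ρ absent the equation is not coupled at all: direct integration in ψ.


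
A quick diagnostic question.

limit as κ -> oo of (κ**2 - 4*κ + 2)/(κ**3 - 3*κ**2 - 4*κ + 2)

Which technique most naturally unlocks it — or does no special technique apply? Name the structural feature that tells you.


Method: dominant-term comparison — as κ grows, only the highest-degree terms matter — compare leading terms and read the limit off. Differentiating the expression as a single quotient would eventually settle it as well; matching dominant growth settles it immediately.


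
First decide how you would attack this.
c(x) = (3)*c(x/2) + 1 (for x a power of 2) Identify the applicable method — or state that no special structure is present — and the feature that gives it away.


Technique: the master substitution — the argument contracts 2-fold per step: reindex x exponentially and solve the linear recurrence in the new index.


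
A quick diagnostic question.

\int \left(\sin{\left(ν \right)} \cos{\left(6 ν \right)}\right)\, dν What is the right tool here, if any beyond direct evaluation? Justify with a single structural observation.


Method: a trigonometric identity — mixed-frequency products such as \sin{\left(ν \right)} \cos{\left(6 ν \right)} are designed for the product-to-sum formula.


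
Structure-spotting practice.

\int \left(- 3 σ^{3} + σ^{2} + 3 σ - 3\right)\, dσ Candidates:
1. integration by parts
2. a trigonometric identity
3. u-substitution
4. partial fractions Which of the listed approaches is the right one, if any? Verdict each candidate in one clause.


Diagnosis: no special technique — scan for structure and find none: constant multiples of powers of σ, integrate directly.
- integration by parts: splitting off a factor buys nothing — the integrand integrates directly without parts.
- a trigonometric identity: no sine or cosine appears, so there is nothing for a trigonometric identity to act on.
- u-substitution: any workable substitution here is cosmetic — the integrand is already in directly integrable form.
- partial fractions: there is no rational-function structure to decompose.


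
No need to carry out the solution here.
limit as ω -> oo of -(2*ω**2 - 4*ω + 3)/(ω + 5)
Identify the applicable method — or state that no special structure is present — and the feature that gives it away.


Best approach: dominant-term comparison — growth-rate triage: the leading powers of ω decide the limit, everything else is noise. As a single quotient, the ∞/∞ shape would yield to repeated differentiation as well — the growth comparison gets there in one look.


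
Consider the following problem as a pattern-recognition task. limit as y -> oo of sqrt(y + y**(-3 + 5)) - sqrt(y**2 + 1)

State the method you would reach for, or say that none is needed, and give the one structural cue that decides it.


Verdict: conjugate multiplication — divergence minus divergence hides a finite answer — expose it by pairing sqrt(y + y**(-3 + 5)) - sqrt(y**2 + 1) with its conjugate.


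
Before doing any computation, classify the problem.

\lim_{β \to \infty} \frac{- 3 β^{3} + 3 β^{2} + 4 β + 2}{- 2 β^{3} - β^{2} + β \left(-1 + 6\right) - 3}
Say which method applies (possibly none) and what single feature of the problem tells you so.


Method: dominant-term comparison — growth-rate triage: the leading powers of β decide the limit, everything else is noise. l'Hôpital's at-infinity variant applies to the expression viewed as a single quotient; the leading-term comparison is the direct route.


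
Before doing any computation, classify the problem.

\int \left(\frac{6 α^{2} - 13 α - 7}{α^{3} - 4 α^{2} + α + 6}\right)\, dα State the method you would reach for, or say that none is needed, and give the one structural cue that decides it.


Diagnosis: partial fractions — the integrand is a proper rational function and its denominator α^{3} - 4 α^{2} + α + 6 factors into distinct pieces, so it splits into simple fractions.


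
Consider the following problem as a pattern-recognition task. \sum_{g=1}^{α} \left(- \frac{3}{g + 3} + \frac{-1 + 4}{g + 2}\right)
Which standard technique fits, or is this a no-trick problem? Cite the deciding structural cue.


Technique: telescoping — the generic term is a one-step difference of \frac{-1 + 4}{g + 2}, so partial sums shortcut to endpoint evaluation.


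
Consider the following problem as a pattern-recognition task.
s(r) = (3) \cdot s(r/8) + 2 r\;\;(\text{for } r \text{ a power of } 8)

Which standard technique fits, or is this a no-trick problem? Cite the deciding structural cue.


Diagnosis: the master substitution — the argument shrinks by the factor 8, so measure the index on a logarithmic scale and the recursion becomes a shift.


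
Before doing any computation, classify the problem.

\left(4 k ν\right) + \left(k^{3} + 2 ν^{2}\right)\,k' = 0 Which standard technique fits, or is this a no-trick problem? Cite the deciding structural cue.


Verdict: the exact-equation method — equality of cross partials is the green light — assemble the potential function term by term.


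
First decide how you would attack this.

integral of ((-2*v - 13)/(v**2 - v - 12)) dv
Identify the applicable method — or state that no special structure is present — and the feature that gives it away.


Technique: partial fractions — the bottom, v**2 - v - 12, comes apart into simple factors, and a proper rational function over split factors decomposes.


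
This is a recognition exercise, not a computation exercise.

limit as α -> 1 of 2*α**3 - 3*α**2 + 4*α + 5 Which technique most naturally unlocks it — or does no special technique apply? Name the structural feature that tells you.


Technique: no special technique — nothing blocks direct substitution at 1: plug in and finish.


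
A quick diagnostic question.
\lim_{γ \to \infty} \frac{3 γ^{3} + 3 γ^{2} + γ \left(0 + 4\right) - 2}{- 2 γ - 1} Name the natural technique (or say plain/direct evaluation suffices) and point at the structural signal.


Technique: dominant-term comparison — at large γ only the top-degree terms survive; compare the leading terms and the limit falls out. Differentiating the expression as a single quotient would eventually settle it as well; matching dominant growth settles it immediately.


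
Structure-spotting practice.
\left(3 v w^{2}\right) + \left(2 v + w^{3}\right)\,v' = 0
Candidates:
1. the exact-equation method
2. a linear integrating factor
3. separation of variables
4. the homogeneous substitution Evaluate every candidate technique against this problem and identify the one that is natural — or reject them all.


Verdict: the exact-equation method — d/dv of 3 v w^{2} equals d/dw of 2 v + w^{3}: the form is a total differential of one potential — integrate it exactly.
- the exact-equation method — applicable, and directly so.
- a linear integrating factor: a nonlinear term in the unknown puts this outside the integrating-factor template.
- separation of variables: the two dependences do not factor apart.
- the homogeneous substitution — rescaling both variables together changes the slope, so no ratio substitution collapses it.


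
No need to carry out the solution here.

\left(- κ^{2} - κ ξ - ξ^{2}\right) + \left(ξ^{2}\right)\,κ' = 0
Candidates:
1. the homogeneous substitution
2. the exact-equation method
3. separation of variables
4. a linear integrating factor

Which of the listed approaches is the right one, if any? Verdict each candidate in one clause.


Method: the homogeneous substitution — solved for the derivative, the right side is unchanged under scaling ξ and κ together — it depends only on the ratio κ/ξ, so substitute a single ratio variable.
- the homogeneous substitution: yes, a natural case for it.
- the exact-equation method: the cross partial derivatives disagree, so no single potential exists.
- separation of variables: no division isolates the independent variable from the unknown.
- a linear integrating factor — a nonlinear term in the unknown puts this outside the integrating-factor template.


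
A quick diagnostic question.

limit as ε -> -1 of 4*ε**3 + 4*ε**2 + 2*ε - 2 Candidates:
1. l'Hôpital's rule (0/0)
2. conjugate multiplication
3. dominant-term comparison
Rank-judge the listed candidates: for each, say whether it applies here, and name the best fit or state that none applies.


Verdict: no special technique — nothing blocks direct substitution at -1: plug in and finish.
- l'Hôpital's rule (0/0): evaluation at the point is determinate, so the rule has nothing to repair.
- conjugate multiplication — no divergent radical difference is present for a conjugate pair to cancel.
- dominant-term comparison: no ranking of term growth rates resolves the limit here.


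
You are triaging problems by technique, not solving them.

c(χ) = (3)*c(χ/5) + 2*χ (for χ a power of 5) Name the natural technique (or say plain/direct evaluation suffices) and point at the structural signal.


Technique: the master substitution — the index is divided (χ/5), not shifted — substitute χ = 5^m to straighten it into a shift recurrence.


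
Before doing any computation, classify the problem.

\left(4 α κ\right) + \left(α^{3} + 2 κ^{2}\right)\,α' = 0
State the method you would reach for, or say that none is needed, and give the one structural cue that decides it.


Technique: the exact-equation method — d/dα of 4 α κ equals d/dκ of α^{3} + 2 κ^{2}: the form is a total differential of one potential — integrate it exactly.


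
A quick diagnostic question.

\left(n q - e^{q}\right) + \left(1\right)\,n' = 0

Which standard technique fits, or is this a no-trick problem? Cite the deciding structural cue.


Method: a linear integrating factor — first power of n, nonzero forcing: the integrating-factor recipe applies verbatim with p = q.


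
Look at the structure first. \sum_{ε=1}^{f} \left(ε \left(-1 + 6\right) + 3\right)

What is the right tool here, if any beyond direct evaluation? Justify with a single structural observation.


Method: no special technique — recognize the absence of structure: constant-multiple powers of ε summed plainly, no special method required.


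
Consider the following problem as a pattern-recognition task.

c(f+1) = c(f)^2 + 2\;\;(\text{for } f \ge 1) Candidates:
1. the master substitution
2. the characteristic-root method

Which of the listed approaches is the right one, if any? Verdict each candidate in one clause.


Diagnosis: no special technique — the recurrence is nonlinear in the sequence values; study it directly, no linear machinery applies.
- the master substitution — this is shift-type recursion, outside the divide-and-conquer template.
- the characteristic-root method: the recursion is nonlinear in the sequence values, so no linear-modes ansatz applies.


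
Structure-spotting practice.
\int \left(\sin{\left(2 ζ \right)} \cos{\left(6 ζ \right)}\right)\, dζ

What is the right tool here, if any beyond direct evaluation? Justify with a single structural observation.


Best approach: a trigonometric identity — two sinusoids at different rates multiply in \sin{\left(2 ζ \right)} \cos{\left(6 ζ \right)}; the product-to-sum identity uncouples them.


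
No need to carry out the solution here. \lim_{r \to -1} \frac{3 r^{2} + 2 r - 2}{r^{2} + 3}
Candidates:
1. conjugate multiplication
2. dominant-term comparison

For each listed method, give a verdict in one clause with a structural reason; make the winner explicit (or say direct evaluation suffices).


Technique: no special technique — nothing blocks direct substitution at -1: plug in and finish.
- conjugate multiplication: rationalization has no target — no divergent radical difference appears.
- dominant-term comparison: leading-power comparison does not apply to this form.


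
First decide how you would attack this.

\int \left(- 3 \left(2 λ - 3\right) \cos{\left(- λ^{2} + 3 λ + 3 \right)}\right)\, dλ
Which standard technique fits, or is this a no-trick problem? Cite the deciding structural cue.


Verdict: u-substitution — the only nontrivial dependence routes through - λ^{2} + 3 λ + 3, whose derivative supplies the leftover factor up to a constant multiple — u = - λ^{2} + 3 λ + 3 flattens it.


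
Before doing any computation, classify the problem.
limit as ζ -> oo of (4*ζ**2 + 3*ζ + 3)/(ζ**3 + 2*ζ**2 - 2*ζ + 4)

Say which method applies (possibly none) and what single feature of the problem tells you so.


Best approach: dominant-term comparison — as ζ grows, only the highest-degree terms matter — compare leading terms and read the limit off. l'Hôpital's at-infinity variant applies to the expression viewed as a single quotient; the leading-term comparison is the direct route.


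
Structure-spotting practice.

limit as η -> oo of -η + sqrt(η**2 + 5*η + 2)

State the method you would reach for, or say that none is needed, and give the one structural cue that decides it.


Diagnosis: conjugate multiplication — two divergent pieces with a minus sign between them and a radical in the mix: rationalize sqrt(η**2 + 5*η + 2) - η before any limit law applies.


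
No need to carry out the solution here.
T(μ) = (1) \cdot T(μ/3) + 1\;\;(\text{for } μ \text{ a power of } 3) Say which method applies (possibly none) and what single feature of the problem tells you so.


Best approach: the master substitution — treat m = log base 3 of μ as the new clock: one recursion step advances m by one while μ scales by 3.


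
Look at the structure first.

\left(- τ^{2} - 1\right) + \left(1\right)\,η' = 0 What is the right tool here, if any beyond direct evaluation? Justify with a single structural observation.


Best approach: no special technique — the slope is a pure function of τ; integrate both sides and be done.


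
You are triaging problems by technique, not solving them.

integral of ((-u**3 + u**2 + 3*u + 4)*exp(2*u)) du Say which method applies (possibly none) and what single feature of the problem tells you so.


Diagnosis: integration by parts — a polynomial -u**3 + u**2 + 3*u + 4 against the kernel exp(2*u) is the signature bounded-ladder case for integration by parts.


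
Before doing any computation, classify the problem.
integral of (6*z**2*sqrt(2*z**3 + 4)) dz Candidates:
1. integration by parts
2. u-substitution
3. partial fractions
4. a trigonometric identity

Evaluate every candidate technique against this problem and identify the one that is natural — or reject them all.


Best approach: u-substitution — everything non-trivial happens through the inner expression 2*z**3 + 4, and its derivative accounts for the remaining factor up to a constant, so set u = 2*z**3 + 4.
- integration by parts — a polynomial factor is present, but its partner is not an exp, sine, or cosine of a degree-1 argument, nor a logarithm.
- u-substitution: yes, a natural case for it.
- partial fractions: there is no rational-function structure to decompose.
- a trigonometric identity — there is no trigonometric structure at all — the integrand carries no sine or cosine to rewrite.


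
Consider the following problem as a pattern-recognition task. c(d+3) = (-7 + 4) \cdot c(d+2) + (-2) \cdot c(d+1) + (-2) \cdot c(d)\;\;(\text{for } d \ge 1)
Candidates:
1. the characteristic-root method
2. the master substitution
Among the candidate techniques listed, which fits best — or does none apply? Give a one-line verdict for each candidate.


Method: the characteristic-root method — the recurrence treats every index alike (constant coefficients, no forcing) — precisely the regime where r^d trials close it.
- the characteristic-root method — applicable, and directly so.
- the master substitution — there is no divide-the-index recursive argument.


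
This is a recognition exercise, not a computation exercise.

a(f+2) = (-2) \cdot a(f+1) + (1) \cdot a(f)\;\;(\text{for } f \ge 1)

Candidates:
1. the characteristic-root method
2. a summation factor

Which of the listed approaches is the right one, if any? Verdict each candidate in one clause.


Verdict: the characteristic-root method — this is the constant-coefficient homogeneous case — the whole solution in f reduces to a polynomial's roots.
- the characteristic-root method — yes — fits the structure here.
- a summation factor: a summation factor telescopes one-step recursions; this one carries higher-order memory.


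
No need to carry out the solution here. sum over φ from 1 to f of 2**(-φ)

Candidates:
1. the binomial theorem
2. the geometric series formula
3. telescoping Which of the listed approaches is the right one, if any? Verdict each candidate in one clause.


Best approach: the geometric series formula — consecutive terms stand in a fixed index-free ratio — the geometric sum formula closes it.
- the binomial theorem: there is no pair of bases whose matched powers would reassemble into a single binomial power.
- the geometric series formula: yes, a natural case for it.
- telescoping: computed from the summand as displayed, the partial sums build up without the pairwise collapse telescoping exploits.


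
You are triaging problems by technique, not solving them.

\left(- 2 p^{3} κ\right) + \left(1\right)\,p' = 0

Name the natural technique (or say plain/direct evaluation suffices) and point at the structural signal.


Method: separation of variables — all dependence on the two variables factors apart, the defining separable shape.


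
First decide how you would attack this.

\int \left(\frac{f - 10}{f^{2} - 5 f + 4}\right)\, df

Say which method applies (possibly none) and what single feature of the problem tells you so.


Best approach: partial fractions — break f^{2} - 5 f + 4 into its roots and the integral splits into logarithm-sized bites.


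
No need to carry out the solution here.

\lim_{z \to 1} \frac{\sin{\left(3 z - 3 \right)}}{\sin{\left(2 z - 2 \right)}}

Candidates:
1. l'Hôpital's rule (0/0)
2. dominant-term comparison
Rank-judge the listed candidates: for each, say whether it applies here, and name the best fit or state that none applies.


Diagnosis: l'Hôpital's rule (0/0) — both numerator and denominator vanish at 1: the genuine 0/0 indeterminate that l'Hôpital exists for. Expanding numerator and denominator to first order gives the same value — the rule automates exactly that.
- l'Hôpital's rule (0/0): applicable, and directly so.
- dominant-term comparison: this is not a rational comparison of growth rates at infinity.


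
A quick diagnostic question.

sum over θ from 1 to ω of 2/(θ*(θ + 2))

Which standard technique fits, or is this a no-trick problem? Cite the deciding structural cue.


Verdict: telescoping — 2/(θ*(θ + 2)) decomposes into shift-paired simple fractions; the series telescopes to finitely many boundary pieces.


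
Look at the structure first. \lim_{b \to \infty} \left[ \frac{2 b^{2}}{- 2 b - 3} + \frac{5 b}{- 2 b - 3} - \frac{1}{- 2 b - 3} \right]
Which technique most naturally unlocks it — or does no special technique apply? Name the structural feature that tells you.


Technique: dominant-term comparison — divide by the highest power of b present: lower-order terms vanish and the dominant ratio remains. Differentiating the expression as a single quotient would eventually settle it as well; matching dominant growth settles it immediately.
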